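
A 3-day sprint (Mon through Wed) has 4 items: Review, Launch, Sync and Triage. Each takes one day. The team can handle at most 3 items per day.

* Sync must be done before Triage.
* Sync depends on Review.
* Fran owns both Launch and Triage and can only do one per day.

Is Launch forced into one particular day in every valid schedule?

No

Launch can be Mon (e.g. Sync in Tue, Launch in Mon, Review in Mon, Triage in Wed) or Tue (e.g. Review=Mon; Launch=Tue; Sync=Tue; Triage=Wed).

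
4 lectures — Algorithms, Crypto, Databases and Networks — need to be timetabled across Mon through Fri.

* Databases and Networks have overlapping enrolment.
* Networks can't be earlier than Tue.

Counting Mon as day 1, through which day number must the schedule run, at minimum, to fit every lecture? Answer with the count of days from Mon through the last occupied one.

Networks can't be placed before Tue — that is day 2 counting from Mon — so the schedule must run through at least 2 days.
2 works (last occupied day: Tue): for example Crypto=Mon; Databases=Mon; Algorithms=Mon; Networks=Tue.

2 days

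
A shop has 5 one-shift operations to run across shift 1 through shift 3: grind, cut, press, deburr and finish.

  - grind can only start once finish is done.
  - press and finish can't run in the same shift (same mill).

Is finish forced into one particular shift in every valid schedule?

No

finish can be shift 1 (e.g. finish=shift 1, grind=shift 2, deburr=shift 1, press=shift 2, cut=shift 1) or shift 2 (e.g. cut=shift 1, press=shift 1, finish=shift 2, deburr=shift 1, grind=shift 3).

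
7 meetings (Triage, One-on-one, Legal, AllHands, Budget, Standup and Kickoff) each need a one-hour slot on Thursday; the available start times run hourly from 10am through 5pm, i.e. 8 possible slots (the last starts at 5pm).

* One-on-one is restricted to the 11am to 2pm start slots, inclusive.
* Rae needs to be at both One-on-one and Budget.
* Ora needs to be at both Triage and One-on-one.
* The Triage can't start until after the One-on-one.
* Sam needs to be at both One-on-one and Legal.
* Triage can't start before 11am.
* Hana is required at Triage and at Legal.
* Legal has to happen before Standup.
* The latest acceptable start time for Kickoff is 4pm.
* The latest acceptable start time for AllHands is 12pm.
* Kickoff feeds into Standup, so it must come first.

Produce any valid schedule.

Kickoff in 10am; One-on-one in 11am; AllHands in 10am; Triage in 12pm; Legal in 10am; Budget in 10am; Standup in 11am

Checking: Kickoff(10am) before Standup(11am); One-on-one(11am) before Triage(12pm); Legal(10am) before Standup(11am); One-on-one(11am) != Budget(10am); Triage(12pm) != One-on-one(11am); Triage(12pm) != Legal(10am); One-on-one(11am) != Legal(10am); Kickoff=10am in [10am,4pm]; AllHands=10am in [10am,12pm]; Triage=12pm in [11am,5pm]; One-on-one=11am in [11am,2pm].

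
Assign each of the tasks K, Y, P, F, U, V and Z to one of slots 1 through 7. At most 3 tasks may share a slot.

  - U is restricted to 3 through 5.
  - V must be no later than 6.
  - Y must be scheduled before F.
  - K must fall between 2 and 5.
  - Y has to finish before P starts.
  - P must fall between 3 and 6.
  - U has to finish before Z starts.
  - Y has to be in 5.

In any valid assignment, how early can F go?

Precedence pushes F to at least 6.
F at 6 is achievable: F -> 6, Y -> 5, U -> 3, Z -> 4, P -> 6, V -> 1, K -> 2.

6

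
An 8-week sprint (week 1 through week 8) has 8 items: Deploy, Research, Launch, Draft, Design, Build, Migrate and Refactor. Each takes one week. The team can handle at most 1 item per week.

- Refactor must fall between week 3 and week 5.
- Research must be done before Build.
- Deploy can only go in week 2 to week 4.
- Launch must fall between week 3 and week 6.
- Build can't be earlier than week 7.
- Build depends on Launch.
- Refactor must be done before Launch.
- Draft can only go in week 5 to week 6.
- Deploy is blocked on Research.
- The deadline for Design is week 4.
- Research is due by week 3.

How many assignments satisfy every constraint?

24

Splitting on Deploy: it can be week 2 (8), week 3 (8), week 4 (8). Listing each branch's schedules as (Research, Launch, Draft, Design, Build, Migrate, Refactor) by week number:
Deploy=week 2: (1,5,6,3,7,8,4) (1,5,6,3,8,7,4) (1,5,6,4,7,8,3) (1,5,6,4,8,7,3) (1,6,5,3,7,8,4) (1,6,5,3,8,7,4) (1,6,5,4,7,8,3) (1,6,5,4,8,7,3) — 8.
Deploy=week 3: (1,5,6,2,7,8,4) (1,5,6,2,8,7,4) (1,6,5,2,7,8,4) (1,6,5,2,8,7,4) (2,5,6,1,7,8,4) (2,5,6,1,8,7,4) (2,6,5,1,7,8,4) (2,6,5,1,8,7,4) — 8.
Deploy=week 4: (1,5,6,2,7,8,3) (1,5,6,2,8,7,3) (1,6,5,2,7,8,3) (1,6,5,2,8,7,3) (2,5,6,1,7,8,3) (2,5,6,1,8,7,3) (2,6,5,1,7,8,3) (2,6,5,1,8,7,3) — 8.
Summing: 8 + 8 + 8 = 24.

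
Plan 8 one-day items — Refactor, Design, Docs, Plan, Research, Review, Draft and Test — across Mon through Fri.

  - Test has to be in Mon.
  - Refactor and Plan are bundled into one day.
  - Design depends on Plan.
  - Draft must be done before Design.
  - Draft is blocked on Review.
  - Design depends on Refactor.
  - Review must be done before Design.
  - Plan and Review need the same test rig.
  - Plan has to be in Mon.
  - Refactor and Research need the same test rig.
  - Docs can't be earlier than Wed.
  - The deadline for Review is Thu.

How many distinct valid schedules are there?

48

Splitting on Design: it can be Thu (12), Fri (36). Listing each branch's schedules as (Refactor, Docs, Plan, Research, Review, Draft, Test):
Design=Thu: (Mon,Wed,Mon,Tue,Tue,Wed,Mon) (Mon,Wed,Mon,Wed,Tue,Wed,Mon) (Mon,Wed,Mon,Thu,Tue,Wed,Mon) (Mon,Wed,Mon,Fri,Tue,Wed,Mon) (Mon,Thu,Mon,Tue,Tue,Wed,Mon) (Mon,Thu,Mon,Wed,Tue,Wed,Mon) (Mon,Thu,Mon,Thu,Tue,Wed,Mon) (Mon,Thu,Mon,Fri,Tue,Wed,Mon) (Mon,Fri,Mon,Tue,Tue,Wed,Mon) (Mon,Fri,Mon,Wed,Tue,Wed,Mon) (Mon,Fri,Mon,Thu,Tue,Wed,Mon) (Mon,Fri,Mon,Fri,Tue,Wed,Mon) — 12.
Design=Fri: (Mon,Wed,Mon,Tue,Tue,Wed,Mon) (Mon,Wed,Mon,Tue,Tue,Thu,Mon) (Mon,Wed,Mon,Tue,Wed,Thu,Mon) (Mon,Wed,Mon,Wed,Tue,Wed,Mon) (Mon,Wed,Mon,Wed,Tue,Thu,Mon) (Mon,Wed,Mon,Wed,Wed,Thu,Mon) (Mon,Wed,Mon,Thu,Tue,Wed,Mon) (Mon,Wed,Mon,Thu,Tue,Thu,Mon) (Mon,Wed,Mon,Thu,Wed,Thu,Mon) (Mon,Wed,Mon,Fri,Tue,Wed,Mon) (Mon,Wed,Mon,Fri,Tue,Thu,Mon) (Mon,Wed,Mon,Fri,Wed,Thu,Mon) (Mon,Thu,Mon,Tue,Tue,Wed,Mon) (Mon,Thu,Mon,Tue,Tue,Thu,Mon) (Mon,Thu,Mon,Tue,Wed,Thu,Mon) (Mon,Thu,Mon,Wed,Tue,Wed,Mon) (Mon,Thu,Mon,Wed,Tue,Thu,Mon) (Mon,Thu,Mon,Wed,Wed,Thu,Mon) (Mon,Thu,Mon,Thu,Tue,Wed,Mon) (Mon,Thu,Mon,Thu,Tue,Thu,Mon) (Mon,Thu,Mon,Thu,Wed,Thu,Mon) (Mon,Thu,Mon,Fri,Tue,Wed,Mon) (Mon,Thu,Mon,Fri,Tue,Thu,Mon) (Mon,Thu,Mon,Fri,Wed,Thu,Mon) (Mon,Fri,Mon,Tue,Tue,Wed,Mon) (Mon,Fri,Mon,Tue,Tue,Thu,Mon) (Mon,Fri,Mon,Tue,Wed,Thu,Mon) (Mon,Fri,Mon,Wed,Tue,Wed,Mon) (Mon,Fri,Mon,Wed,Tue,Thu,Mon) (Mon,Fri,Mon,Wed,Wed,Thu,Mon) (Mon,Fri,Mon,Thu,Tue,Wed,Mon) (Mon,Fri,Mon,Thu,Tue,Thu,Mon) (Mon,Fri,Mon,Thu,Wed,Thu,Mon) (Mon,Fri,Mon,Fri,Tue,Wed,Mon) (Mon,Fri,Mon,Fri,Tue,Thu,Mon) (Mon,Fri,Mon,Fri,Wed,Thu,Mon) — 36.
Summing: 12 + 36 = 48.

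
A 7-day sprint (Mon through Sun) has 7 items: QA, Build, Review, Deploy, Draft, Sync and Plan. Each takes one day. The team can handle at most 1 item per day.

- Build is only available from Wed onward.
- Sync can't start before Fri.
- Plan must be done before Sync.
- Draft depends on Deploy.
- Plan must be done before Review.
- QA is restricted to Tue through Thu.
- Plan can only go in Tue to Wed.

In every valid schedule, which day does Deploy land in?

Downstream work caps Deploy at Sat.
So Deploy is pinned to Mon.

Mon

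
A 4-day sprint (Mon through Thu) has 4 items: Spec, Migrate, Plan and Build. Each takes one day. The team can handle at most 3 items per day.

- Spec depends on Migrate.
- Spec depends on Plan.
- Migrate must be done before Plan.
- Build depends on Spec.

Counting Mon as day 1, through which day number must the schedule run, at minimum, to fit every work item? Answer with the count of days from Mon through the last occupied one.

The precedence chain requires at least 4 distinct days.
With at most 3 per day and 4 work items, at least 2 days are needed.
4 works (last occupied day: Thu): for example Spec=Wed, Plan=Tue, Build=Thu, Migrate=Mon.

4 days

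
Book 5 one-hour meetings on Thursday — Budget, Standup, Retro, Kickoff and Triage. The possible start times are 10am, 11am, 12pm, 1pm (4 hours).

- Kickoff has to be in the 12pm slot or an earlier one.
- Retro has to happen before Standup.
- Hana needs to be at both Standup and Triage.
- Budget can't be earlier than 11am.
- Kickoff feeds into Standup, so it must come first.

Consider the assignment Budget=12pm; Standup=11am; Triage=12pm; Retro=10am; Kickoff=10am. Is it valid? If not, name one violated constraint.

Budget can't be earlier than 11am — holds.
Kickoff has to be in the 12pm slot or an earlier one — holds.
Kickoff feeds into Standup, so it must come first — holds.
Hana needs to be at both Standup and Triage — holds.
Retro has to happen before Standup — holds.

Yes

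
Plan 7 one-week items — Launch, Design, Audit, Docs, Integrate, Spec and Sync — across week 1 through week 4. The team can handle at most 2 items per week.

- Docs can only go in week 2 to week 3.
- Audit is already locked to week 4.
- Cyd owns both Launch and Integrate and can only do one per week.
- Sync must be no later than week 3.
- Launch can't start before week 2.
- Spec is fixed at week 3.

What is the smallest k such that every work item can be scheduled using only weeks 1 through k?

With at most 2 per week and 7 work items, at least 4 weeks are needed.
Audit can't be placed before week 4, so the schedule must run through at least week 4.
4 works (last occupied week: week 4): for example Integrate=week 3; Launch=week 2; Audit=week 4; Design=week 1; Docs=week 2; Sync=week 1; Spec=week 3.

4 weeks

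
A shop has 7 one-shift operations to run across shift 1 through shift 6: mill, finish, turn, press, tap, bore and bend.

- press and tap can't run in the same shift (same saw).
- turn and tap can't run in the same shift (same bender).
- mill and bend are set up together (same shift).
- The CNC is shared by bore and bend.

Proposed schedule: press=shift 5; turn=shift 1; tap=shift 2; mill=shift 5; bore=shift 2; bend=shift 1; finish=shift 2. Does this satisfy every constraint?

press and tap can't run in the same shift (same saw) — holds.
The CNC is shared by bore and bend — holds.
mill and bend are set up together (same shift) — violated.
turn and tap can't run in the same shift (same bender) — holds.

No. mill and bend are set up together (same shift) is not satisfied.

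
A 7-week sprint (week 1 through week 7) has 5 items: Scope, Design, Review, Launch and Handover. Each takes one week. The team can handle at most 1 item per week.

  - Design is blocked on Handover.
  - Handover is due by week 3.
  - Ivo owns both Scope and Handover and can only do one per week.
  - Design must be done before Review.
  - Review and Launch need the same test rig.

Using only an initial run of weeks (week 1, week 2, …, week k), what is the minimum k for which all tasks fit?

The precedence chain requires at least 3 distinct weeks.
With at most 1 per week and 5 tasks, at least 5 weeks are needed.
5 works (last occupied week: week 5): for example Scope=week 4; Design=week 2; Review=week 3; Launch=week 5; Handover=week 1.

5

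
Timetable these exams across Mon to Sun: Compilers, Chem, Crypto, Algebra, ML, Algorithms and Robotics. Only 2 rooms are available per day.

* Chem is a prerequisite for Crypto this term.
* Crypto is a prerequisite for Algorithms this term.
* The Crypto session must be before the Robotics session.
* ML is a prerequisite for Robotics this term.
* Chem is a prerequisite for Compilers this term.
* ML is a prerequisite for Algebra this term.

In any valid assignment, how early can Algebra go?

Tue

Precedence pushes Algebra to at least Tue.
Algebra at Tue is achievable: Compilers in Wed, ML in Mon, Robotics in Wed, Algebra in Tue, Crypto in Tue, Algorithms in Thu, Chem in Mon.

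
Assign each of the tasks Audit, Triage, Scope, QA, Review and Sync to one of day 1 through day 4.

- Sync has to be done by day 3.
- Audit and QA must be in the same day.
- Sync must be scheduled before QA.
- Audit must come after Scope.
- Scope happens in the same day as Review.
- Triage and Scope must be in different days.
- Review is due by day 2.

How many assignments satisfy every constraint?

33

Splitting on Audit: it can be day 2 (3), day 3 (12), day 4 (18). Listing each branch's schedules as (Triage, Scope, QA, Review, Sync) by day number:
Audit=day 2: (2,1,2,1,1) (3,1,2,1,1) (4,1,2,1,1) — 3.
Audit=day 3: (1,2,3,2,1) (1,2,3,2,2) (2,1,3,1,1) (2,1,3,1,2) (3,1,3,1,1) (3,1,3,1,2) (3,2,3,2,1) (3,2,3,2,2) (4,1,3,1,1) (4,1,3,1,2) (4,2,3,2,1) (4,2,3,2,2) — 12.
Audit=day 4: (1,2,4,2,1) (1,2,4,2,2) (1,2,4,2,3) (2,1,4,1,1) (2,1,4,1,2) (2,1,4,1,3) (3,1,4,1,1) (3,1,4,1,2) (3,1,4,1,3) (3,2,4,2,1) (3,2,4,2,2) (3,2,4,2,3) (4,1,4,1,1) (4,1,4,1,2) (4,1,4,1,3) (4,2,4,2,1) (4,2,4,2,2) (4,2,4,2,3) — 18.
Summing: 3 + 12 + 18 = 33.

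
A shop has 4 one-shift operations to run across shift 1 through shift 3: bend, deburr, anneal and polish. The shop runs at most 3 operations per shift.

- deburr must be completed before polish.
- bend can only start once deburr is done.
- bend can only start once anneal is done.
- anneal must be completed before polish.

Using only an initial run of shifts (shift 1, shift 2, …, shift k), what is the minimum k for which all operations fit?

The precedence chain requires at least 2 distinct shifts.
With at most 3 per shift and 4 operations, at least 2 shifts are needed.
2 works (last occupied shift: shift 2): for example bend=shift 2, deburr=shift 1, polish=shift 2, anneal=shift 1.

2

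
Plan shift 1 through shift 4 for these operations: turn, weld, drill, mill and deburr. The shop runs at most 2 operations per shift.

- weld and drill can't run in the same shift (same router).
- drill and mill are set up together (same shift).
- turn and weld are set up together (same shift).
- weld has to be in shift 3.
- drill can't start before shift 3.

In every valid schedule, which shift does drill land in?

shift 4

drill's window is shift 3–shift 4.
weld is fixed at shift 3, and drill can't share a shift with weld.
So drill must be shift 4.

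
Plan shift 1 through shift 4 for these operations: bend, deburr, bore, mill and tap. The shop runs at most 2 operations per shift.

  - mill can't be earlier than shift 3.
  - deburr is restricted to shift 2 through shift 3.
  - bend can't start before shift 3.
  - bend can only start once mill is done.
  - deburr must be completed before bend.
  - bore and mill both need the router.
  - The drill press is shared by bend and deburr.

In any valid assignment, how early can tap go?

shift 1

tap at shift 1 is achievable: tap -> shift 1; deburr -> shift 2; mill -> shift 3; bore -> shift 1; bend -> shift 4.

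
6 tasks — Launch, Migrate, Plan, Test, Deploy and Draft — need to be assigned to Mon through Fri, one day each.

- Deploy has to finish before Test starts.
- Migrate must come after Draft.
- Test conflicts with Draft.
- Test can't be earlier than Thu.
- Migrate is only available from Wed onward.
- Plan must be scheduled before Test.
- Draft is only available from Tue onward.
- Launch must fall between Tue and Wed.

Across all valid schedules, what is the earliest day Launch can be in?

Tue

Launch is available from Tue; Launch's own window allows nothing later than Wed.
Launch at Tue is achievable: Launch=Tue, Migrate=Wed, Test=Thu, Draft=Tue, Plan=Mon, Deploy=Mon.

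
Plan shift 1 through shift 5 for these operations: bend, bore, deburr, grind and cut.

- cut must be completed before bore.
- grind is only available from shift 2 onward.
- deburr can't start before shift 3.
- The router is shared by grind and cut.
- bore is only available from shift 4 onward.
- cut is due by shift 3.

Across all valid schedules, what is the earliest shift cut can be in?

shift 1

Cut's own window allows nothing later than shift 3.
cut at shift 1 is achievable: bend=shift 1, grind=shift 2, bore=shift 4, cut=shift 1, deburr=shift 3.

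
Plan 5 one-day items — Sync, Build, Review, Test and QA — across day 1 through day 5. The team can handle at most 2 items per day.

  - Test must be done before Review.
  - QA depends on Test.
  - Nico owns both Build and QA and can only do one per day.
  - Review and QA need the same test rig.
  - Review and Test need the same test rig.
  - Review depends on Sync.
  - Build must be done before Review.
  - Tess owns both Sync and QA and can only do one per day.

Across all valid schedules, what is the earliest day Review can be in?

Precedence pushes Review to at least day 2.
Review at day 3 is achievable: QA in day 4; Build in day 2; Review in day 3; Test in day 1; Sync in day 1.
Nothing earlier works — the conflict and capacity constraints rule out every day before day 3.

day 3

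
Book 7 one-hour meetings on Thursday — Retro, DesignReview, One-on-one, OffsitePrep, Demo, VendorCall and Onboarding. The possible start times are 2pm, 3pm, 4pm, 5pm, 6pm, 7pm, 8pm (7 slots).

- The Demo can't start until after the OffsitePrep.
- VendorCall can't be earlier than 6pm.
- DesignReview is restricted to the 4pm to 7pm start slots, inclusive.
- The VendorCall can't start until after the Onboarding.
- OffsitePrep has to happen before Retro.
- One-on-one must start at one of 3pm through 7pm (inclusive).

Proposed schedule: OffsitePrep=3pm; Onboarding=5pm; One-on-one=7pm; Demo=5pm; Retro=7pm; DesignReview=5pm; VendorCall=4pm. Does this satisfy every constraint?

No — it violates: VendorCall can't be earlier than 6pm

DesignReview is restricted to the 4pm to 7pm start slots, inclusive — holds.
One-on-one must start at one of 3pm through 7pm (inclusive) — holds.
VendorCall can't be earlier than 6pm — violated.
OffsitePrep has to happen before Retro — holds.
The VendorCall can't start until after the Onboarding — violated.
The Demo can't start until after the OffsitePrep — holds.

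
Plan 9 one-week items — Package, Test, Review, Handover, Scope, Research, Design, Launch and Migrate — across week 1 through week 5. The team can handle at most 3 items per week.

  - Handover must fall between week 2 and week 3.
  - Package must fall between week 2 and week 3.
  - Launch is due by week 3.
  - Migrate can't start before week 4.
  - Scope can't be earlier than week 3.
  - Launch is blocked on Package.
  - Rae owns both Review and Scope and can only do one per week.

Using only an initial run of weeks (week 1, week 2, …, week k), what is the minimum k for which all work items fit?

The precedence chain requires at least 2 distinct weeks.
With at most 3 per week and 9 work items, at least 3 weeks are needed.
Migrate can't be placed before week 4, so the schedule must run through at least week 4.
4 works (last occupied week: week 4): for example Design in week 2, Package in week 2, Review in week 1, Migrate in week 4, Handover in week 2, Test in week 1, Scope in week 3, Research in week 1, Launch in week 3.

4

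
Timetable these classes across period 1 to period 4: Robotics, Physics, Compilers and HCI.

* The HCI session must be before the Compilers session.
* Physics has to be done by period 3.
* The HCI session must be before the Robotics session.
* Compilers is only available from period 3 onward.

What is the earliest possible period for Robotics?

Precedence pushes Robotics to at least period 2.
Robotics at period 2 is achievable: Robotics=period 2; HCI=period 1; Compilers=period 3; Physics=period 1.

period 2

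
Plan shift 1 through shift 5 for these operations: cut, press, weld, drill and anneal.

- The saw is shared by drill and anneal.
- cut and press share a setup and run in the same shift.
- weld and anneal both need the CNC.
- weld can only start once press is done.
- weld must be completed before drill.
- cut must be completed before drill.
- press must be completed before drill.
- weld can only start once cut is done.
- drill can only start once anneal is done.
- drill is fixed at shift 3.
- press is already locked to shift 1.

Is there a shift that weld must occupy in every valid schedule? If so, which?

shift 2

press is fixed at shift 1 and must come before weld, so weld is at least shift 2.
drill is fixed at shift 3 and must come after weld, so weld is at most shift 2.
So weld must be shift 2.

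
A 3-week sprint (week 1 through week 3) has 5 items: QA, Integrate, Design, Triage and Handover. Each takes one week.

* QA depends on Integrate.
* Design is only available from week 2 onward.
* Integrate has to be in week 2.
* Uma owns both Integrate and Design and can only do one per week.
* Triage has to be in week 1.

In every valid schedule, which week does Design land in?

week 3

Design's window is week 2–week 3.
Integrate is fixed at week 2, and Design can't share a week with Integrate.
So Design must be week 3.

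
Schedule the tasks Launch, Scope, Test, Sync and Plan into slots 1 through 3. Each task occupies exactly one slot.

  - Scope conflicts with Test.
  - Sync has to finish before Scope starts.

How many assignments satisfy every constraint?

54

Splitting on Launch: it can be 1 (18), 2 (18), 3 (18). Listing each branch's schedules as (Scope, Test, Sync, Plan):
Launch=1: (2,1,1,1) (2,1,1,2) (2,1,1,3) (2,3,1,1) (2,3,1,2) (2,3,1,3) (3,1,1,1) (3,1,1,2) (3,1,1,3) (3,1,2,1) (3,1,2,2) (3,1,2,3) (3,2,1,1) (3,2,1,2) (3,2,1,3) (3,2,2,1) (3,2,2,2) (3,2,2,3) — 18.
Launch=2: (2,1,1,1) (2,1,1,2) (2,1,1,3) (2,3,1,1) (2,3,1,2) (2,3,1,3) (3,1,1,1) (3,1,1,2) (3,1,1,3) (3,1,2,1) (3,1,2,2) (3,1,2,3) (3,2,1,1) (3,2,1,2) (3,2,1,3) (3,2,2,1) (3,2,2,2) (3,2,2,3) — 18.
Launch=3: (2,1,1,1) (2,1,1,2) (2,1,1,3) (2,3,1,1) (2,3,1,2) (2,3,1,3) (3,1,1,1) (3,1,1,2) (3,1,1,3) (3,1,2,1) (3,1,2,2) (3,1,2,3) (3,2,1,1) (3,2,1,2) (3,2,1,3) (3,2,2,1) (3,2,2,2) (3,2,2,3) — 18.
Summing: 18 + 18 + 18 = 54.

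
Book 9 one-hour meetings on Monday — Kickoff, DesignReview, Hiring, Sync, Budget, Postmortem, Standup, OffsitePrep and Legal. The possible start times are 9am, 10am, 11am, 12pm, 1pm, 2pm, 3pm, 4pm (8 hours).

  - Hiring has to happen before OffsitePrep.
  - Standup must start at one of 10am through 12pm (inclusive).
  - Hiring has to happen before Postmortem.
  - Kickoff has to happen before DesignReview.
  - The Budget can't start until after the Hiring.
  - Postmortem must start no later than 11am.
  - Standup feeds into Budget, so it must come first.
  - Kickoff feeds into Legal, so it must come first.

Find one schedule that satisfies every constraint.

Postmortem in 10am, Budget in 11am, Hiring in 9am, Standup in 10am, Legal in 10am, DesignReview in 10am, Sync in 9am, OffsitePrep in 10am, Kickoff in 9am

Checking: Hiring(9am) before Postmortem(10am); Hiring(9am) before Budget(11am); Hiring(9am) before OffsitePrep(10am); Kickoff(9am) before Legal(10am); Standup(10am) before Budget(11am); Kickoff(9am) before DesignReview(10am); Postmortem=10am in [9am,11am]; Standup=10am in [10am,12pm].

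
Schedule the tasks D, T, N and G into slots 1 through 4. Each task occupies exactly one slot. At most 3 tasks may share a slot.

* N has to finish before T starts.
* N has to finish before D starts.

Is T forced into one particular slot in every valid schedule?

T can be 2 (e.g. G in 1, D in 2, T in 2, N in 1) or 3 (e.g. D in 2, G in 1, N in 1, T in 3).

No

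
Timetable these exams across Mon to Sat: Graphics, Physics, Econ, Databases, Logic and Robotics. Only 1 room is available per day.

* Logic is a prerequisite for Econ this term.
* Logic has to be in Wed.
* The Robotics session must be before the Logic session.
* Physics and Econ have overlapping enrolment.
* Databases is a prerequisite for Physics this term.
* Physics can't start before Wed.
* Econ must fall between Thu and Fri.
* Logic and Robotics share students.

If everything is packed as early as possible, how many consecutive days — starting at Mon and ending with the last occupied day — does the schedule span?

6 days

The precedence chain requires at least 3 distinct days.
With at most 1 per day and 6 exams, at least 6 days are needed.
Econ can't be placed before Thu — that is day 4 counting from Mon — so the schedule must run through at least 4 days.
6 works (last occupied day: Sat): for example Databases=Mon, Physics=Fri, Logic=Wed, Graphics=Sat, Robotics=Tue, Econ=Thu.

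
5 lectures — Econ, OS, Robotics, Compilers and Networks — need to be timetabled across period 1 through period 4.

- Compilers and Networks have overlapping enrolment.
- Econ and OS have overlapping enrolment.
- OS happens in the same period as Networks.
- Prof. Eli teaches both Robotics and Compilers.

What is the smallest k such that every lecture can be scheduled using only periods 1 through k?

2 periods

Could 1 period be enough, i.e. nothing placed later than period 1? No: Networks can't share with Compilers (period 1) → nothing is left.
So 1 period is not enough.
2 works (last occupied period: period 2): for example Econ in period 1, Compilers in period 1, Networks in period 2, Robotics in period 2, OS in period 2.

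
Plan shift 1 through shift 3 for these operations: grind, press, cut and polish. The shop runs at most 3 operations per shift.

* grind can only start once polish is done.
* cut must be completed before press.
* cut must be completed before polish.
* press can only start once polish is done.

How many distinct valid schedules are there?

Enumerating: cut in shift 1; polish in shift 2; grind in shift 3; press in shift 3.

1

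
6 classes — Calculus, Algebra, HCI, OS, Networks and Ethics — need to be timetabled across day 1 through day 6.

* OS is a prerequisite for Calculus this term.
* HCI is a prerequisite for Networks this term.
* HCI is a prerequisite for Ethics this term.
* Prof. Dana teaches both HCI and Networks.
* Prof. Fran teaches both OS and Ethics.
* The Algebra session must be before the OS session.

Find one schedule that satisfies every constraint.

Algebra in day 1, OS in day 2, Ethics in day 3, Networks in day 2, HCI in day 1, Calculus in day 3

Checking: Algebra(day 1) before OS(day 2); OS(day 2) before Calculus(day 3); HCI(day 1) before Ethics(day 3); HCI(day 1) before Networks(day 2); HCI(day 1) != Networks(day 2); OS(day 2) != Ethics(day 3).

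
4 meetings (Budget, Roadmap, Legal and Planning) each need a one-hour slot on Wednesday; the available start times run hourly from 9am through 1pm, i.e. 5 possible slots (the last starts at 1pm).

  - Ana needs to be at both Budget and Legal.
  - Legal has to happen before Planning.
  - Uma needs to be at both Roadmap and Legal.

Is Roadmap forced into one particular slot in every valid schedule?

No

Roadmap can be 9am (e.g. Legal in 10am; Roadmap in 9am; Planning in 11am; Budget in 9am) or 10am (e.g. Planning -> 10am, Roadmap -> 10am, Budget -> 10am, Legal -> 9am).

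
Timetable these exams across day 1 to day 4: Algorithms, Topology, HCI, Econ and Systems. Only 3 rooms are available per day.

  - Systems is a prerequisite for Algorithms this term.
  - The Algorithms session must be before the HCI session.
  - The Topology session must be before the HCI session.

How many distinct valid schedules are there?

Splitting on Algorithms: it can be day 2 (20), day 3 (24). Listing each branch's schedules as (Topology, HCI, Econ, Systems) by day number:
Algorithms=day 2: (1,3,1,1) (1,3,2,1) (1,3,3,1) (1,3,4,1) (1,4,1,1) (1,4,2,1) (1,4,3,1) (1,4,4,1) (2,3,1,1) (2,3,2,1) (2,3,3,1) (2,3,4,1) (2,4,1,1) (2,4,2,1) (2,4,3,1) (2,4,4,1) (3,4,1,1) (3,4,2,1) (3,4,3,1) (3,4,4,1) — 20.
Algorithms=day 3: (1,4,1,1) (1,4,1,2) (1,4,2,1) (1,4,2,2) (1,4,3,1) (1,4,3,2) (1,4,4,1) (1,4,4,2) (2,4,1,1) (2,4,1,2) (2,4,2,1) (2,4,2,2) (2,4,3,1) (2,4,3,2) (2,4,4,1) (2,4,4,2) (3,4,1,1) (3,4,1,2) (3,4,2,1) (3,4,2,2) (3,4,3,1) (3,4,3,2) (3,4,4,1) (3,4,4,2) — 24.
Summing: 20 + 24 = 44.

44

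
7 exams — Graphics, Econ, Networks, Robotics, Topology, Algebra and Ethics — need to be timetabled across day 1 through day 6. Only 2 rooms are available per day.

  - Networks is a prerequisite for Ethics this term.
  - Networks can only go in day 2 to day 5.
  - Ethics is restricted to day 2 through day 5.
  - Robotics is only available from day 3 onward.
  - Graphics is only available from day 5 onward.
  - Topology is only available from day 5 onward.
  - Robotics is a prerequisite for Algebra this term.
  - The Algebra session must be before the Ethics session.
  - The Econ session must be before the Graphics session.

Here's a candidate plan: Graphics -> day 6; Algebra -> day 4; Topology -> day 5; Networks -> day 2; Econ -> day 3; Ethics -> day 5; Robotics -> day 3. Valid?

Yes

The Econ session must be before the Graphics session — holds.
Networks is a prerequisite for Ethics this term — holds.
Graphics is only available from day 5 onward — holds.
The Algebra session must be before the Ethics session — holds.
Topology is only available from day 5 onward — holds.
Robotics is a prerequisite for Algebra this term — holds.
Ethics is restricted to day 2 through day 5 — holds.
Networks can only go in day 2 to day 5 — holds.
Only 2 rooms are available per day — holds.
Robotics is only available from day 3 onward — holds.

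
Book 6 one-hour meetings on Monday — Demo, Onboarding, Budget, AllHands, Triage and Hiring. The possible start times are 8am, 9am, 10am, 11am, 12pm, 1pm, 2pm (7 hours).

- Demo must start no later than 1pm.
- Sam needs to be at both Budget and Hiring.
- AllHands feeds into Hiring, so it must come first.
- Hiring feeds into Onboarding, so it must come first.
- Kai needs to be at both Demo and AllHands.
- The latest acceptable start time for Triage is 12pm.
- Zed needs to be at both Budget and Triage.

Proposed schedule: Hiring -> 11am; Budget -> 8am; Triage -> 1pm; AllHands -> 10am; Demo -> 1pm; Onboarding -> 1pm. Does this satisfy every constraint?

No. The latest acceptable start time for Triage is 12pm is not satisfied.

Zed needs to be at both Budget and Triage — holds.
Sam needs to be at both Budget and Hiring — holds.
Demo must start no later than 1pm — holds.
The latest acceptable start time for Triage is 12pm — violated.
AllHands feeds into Hiring, so it must come first — holds.
Hiring feeds into Onboarding, so it must come first — holds.
Kai needs to be at both Demo and AllHands — holds.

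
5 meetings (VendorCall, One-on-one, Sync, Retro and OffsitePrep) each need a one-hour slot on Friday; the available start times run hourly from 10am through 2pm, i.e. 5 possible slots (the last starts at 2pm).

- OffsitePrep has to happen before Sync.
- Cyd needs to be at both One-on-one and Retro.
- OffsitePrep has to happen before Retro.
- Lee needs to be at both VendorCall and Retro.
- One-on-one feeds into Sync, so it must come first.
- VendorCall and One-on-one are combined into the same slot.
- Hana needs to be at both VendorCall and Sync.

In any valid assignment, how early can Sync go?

11am

Precedence pushes Sync to at least 11am.
Sync at 11am is achievable: Sync -> 11am; VendorCall -> 10am; OffsitePrep -> 10am; One-on-one -> 10am; Retro -> 11am.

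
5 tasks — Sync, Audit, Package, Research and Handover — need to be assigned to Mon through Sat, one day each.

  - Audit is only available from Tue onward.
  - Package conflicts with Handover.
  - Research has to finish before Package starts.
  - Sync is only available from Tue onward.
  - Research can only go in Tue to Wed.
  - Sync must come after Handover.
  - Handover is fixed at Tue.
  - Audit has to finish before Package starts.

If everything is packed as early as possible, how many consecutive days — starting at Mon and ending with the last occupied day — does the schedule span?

3 days

The precedence chain requires at least 2 distinct days.
Propagating the time windows through the other constraints, Sync can't land before Wed — that is day 3 counting from Mon — so the schedule must run through at least 3 days.
3 works (last occupied day: Wed): for example Audit -> Tue, Package -> Wed, Sync -> Wed, Handover -> Tue, Research -> Tue.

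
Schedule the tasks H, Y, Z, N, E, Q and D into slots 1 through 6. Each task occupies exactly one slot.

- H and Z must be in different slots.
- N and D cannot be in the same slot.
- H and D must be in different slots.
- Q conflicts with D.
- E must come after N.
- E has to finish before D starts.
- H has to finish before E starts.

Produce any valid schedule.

H in 1; D in 3; Z in 2; Q in 1; N in 1; E in 2; Y in 1

Checking: H(1) before E(2); N(1) before E(2); E(2) before D(3); H(1) != D(3); N(1) != D(3); H(1) != Z(2); Q(1) != D(3).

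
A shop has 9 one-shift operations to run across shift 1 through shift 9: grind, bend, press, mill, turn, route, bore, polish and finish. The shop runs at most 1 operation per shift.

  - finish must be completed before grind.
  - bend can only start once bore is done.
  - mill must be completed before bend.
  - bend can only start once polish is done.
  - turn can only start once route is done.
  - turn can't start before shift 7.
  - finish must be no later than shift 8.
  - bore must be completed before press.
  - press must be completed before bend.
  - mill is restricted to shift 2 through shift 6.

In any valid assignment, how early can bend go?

Precedence pushes bend to at least shift 3.
bend at shift 5 is achievable: bore in shift 1, route in shift 6, mill in shift 2, press in shift 3, polish in shift 4, finish in shift 8, bend in shift 5, turn in shift 7, grind in shift 9.
Nothing earlier works — the capacity limit rule out every shift before shift 5.

shift 5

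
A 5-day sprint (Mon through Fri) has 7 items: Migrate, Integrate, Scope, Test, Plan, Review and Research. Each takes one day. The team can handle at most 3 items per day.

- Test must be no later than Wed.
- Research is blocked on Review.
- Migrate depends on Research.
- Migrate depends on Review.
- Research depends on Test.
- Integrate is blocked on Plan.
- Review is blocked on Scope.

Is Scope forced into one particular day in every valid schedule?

No

Scope can be Mon (e.g. Test=Mon; Scope=Mon; Integrate=Tue; Plan=Mon; Migrate=Thu; Review=Tue; Research=Wed) or Tue (e.g. Migrate -> Fri, Scope -> Tue, Test -> Mon, Plan -> Mon, Integrate -> Tue, Research -> Thu, Review -> Wed).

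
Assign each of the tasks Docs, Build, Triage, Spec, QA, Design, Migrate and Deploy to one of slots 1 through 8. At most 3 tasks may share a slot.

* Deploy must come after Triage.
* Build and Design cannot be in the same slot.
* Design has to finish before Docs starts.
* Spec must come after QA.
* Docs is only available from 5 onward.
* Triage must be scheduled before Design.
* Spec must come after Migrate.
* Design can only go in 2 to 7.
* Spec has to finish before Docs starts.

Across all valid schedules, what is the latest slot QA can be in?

6

Downstream work caps QA at 6.
QA at 6 is achievable: Docs -> 8, Migrate -> 1, QA -> 6, Design -> 2, Triage -> 1, Deploy -> 2, Build -> 1, Spec -> 7.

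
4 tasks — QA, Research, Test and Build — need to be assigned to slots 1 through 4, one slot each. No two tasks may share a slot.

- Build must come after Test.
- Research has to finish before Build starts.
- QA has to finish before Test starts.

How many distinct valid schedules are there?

Enumerating: Build=4, QA=1, Research=3, Test=2 | Build -> 4; Test -> 3; QA -> 1; Research -> 2 | Research=1; Build=4; Test=3; QA=2.

3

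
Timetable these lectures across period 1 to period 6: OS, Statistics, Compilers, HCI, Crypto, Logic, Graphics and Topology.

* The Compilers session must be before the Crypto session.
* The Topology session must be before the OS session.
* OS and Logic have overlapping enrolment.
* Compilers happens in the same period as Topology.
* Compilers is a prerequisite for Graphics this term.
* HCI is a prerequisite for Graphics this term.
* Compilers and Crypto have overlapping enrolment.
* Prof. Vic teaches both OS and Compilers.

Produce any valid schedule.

OS in period 2, Crypto in period 2, Statistics in period 1, HCI in period 1, Graphics in period 2, Logic in period 1, Compilers in period 1, Topology in period 1

Checking: Compilers(period 1) before Graphics(period 2); HCI(period 1) before Graphics(period 2); Topology(period 1) before OS(period 2); Compilers(period 1) before Crypto(period 2); OS(period 2) != Compilers(period 1); OS(period 2) != Logic(period 1); Compilers(period 1) != Crypto(period 2); Compilers = Topology = period 1.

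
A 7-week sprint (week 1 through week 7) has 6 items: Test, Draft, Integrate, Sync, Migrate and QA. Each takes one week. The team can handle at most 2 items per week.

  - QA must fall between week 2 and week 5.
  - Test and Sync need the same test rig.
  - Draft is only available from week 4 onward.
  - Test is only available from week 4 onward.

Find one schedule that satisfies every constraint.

Draft in week 4; Sync in week 1; Test in week 4; QA in week 2; Migrate in week 2; Integrate in week 1

Checking: Test(week 4) != Sync(week 1); Draft=week 4 in [week 4,week 7]; Test=week 4 in [week 4,week 7]; QA=week 2 in [week 2,week 5]; max 2 per week (cap 2).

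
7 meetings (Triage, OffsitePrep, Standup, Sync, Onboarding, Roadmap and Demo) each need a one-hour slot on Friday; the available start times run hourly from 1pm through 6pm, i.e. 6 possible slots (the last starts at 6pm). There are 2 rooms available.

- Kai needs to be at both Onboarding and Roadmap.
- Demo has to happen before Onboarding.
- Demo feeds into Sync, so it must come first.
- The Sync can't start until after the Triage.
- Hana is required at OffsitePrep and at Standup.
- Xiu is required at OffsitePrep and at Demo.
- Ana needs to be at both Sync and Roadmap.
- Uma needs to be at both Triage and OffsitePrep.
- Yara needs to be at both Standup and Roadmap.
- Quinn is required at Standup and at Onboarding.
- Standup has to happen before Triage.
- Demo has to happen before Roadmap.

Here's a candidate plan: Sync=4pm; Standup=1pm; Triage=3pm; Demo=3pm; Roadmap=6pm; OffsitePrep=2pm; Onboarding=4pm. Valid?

Yara needs to be at both Standup and Roadmap — holds.
Uma needs to be at both Triage and OffsitePrep — holds.
Demo has to happen before Roadmap — holds.
The Sync can't start until after the Triage — holds.
Demo feeds into Sync, so it must come first — holds.
Demo has to happen before Onboarding — holds.
Quinn is required at Standup and at Onboarding — holds.
Kai needs to be at both Onboarding and Roadmap — holds.
Xiu is required at OffsitePrep and at Demo — holds.
Standup has to happen before Triage — holds.
Hana is required at OffsitePrep and at Standup — holds.
Ana needs to be at both Sync and Roadmap — holds.
There are 2 rooms available — holds.

Valid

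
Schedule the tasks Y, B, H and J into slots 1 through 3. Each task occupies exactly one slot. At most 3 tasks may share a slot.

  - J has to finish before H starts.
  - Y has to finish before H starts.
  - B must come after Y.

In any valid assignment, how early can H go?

2

Precedence pushes H to at least 2.
H at 2 is achievable: Y=1; B=2; J=1; H=2.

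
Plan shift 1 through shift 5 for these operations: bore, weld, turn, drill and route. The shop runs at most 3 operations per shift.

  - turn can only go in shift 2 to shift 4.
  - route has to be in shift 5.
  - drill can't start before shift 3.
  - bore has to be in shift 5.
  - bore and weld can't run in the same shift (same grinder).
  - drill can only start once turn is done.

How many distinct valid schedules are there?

Splitting on weld: it can be shift 1 (6), shift 2 (6), shift 3 (6), shift 4 (6). Listing each branch's schedules as (bore, turn, drill, route) by shift number:
weld=shift 1: (5,2,3,5) (5,2,4,5) (5,2,5,5) (5,3,4,5) (5,3,5,5) (5,4,5,5) — 6.
weld=shift 2: (5,2,3,5) (5,2,4,5) (5,2,5,5) (5,3,4,5) (5,3,5,5) (5,4,5,5) — 6.
weld=shift 3: (5,2,3,5) (5,2,4,5) (5,2,5,5) (5,3,4,5) (5,3,5,5) (5,4,5,5) — 6.
weld=shift 4: (5,2,3,5) (5,2,4,5) (5,2,5,5) (5,3,4,5) (5,3,5,5) (5,4,5,5) — 6.
Summing: 6 + 6 + 6 + 6 = 24.

24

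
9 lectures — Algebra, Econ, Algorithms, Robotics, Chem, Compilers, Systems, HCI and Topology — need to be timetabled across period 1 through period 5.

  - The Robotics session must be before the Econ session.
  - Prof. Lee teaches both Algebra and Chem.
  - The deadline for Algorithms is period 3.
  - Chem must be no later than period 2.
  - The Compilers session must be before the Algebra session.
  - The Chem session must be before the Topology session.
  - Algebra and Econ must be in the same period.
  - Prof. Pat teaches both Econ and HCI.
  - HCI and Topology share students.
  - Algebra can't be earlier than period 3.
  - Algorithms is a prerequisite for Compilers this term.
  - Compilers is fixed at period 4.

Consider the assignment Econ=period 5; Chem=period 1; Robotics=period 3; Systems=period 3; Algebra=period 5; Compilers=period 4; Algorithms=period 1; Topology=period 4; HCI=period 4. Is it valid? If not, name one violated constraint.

Invalid. HCI and Topology share students.

The deadline for Algorithms is period 3 — holds.
The Compilers session must be before the Algebra session — holds.
Prof. Lee teaches both Algebra and Chem — holds.
The Robotics session must be before the Econ session — holds.
Compilers is fixed at period 4 — holds.
Prof. Pat teaches both Econ and HCI — holds.
The Chem session must be before the Topology session — holds.
Algebra can't be earlier than period 3 — holds.
HCI and Topology share students — violated.
Algorithms is a prerequisite for Compilers this term — holds.
Algebra and Econ must be in the same period — holds.
Chem must be no later than period 2 — holds.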